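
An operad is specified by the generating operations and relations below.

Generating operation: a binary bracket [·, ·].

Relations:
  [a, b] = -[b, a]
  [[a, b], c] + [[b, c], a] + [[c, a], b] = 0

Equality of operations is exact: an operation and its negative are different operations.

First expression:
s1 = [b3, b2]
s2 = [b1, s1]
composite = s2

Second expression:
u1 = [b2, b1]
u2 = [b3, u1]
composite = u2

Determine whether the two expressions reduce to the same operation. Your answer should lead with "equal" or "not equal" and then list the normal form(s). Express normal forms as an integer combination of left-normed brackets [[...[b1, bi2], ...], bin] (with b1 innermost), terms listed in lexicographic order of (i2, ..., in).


not equal; first: -[[b1, b2], b3] + [[b1, b3], b2]; second: [[b1, b2], b3]


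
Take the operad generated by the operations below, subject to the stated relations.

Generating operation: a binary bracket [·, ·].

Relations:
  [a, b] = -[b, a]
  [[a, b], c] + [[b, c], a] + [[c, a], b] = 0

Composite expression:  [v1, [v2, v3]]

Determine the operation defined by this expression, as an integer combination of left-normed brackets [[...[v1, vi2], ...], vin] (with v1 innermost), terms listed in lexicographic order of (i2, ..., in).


[[v1, v2], v3] - [[v1, v3], v2]


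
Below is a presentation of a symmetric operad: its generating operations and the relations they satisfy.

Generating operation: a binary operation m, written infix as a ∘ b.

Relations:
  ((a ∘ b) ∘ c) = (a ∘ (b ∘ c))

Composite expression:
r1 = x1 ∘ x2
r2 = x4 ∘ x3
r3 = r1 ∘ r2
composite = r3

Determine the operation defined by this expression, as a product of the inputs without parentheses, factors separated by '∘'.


x1 ∘ x2 ∘ x4 ∘ x3

Every regrouping of m is equal, so read the x-inputs in written order.
(x1 ∘ x2) spells out as x1 ∘ x2
(x4 ∘ x3) spells out as x4 ∘ x3
((x1 ∘ x2) ∘ (x4 ∘ x3)) spells out as x1 ∘ x2 ∘ x4 ∘ x3


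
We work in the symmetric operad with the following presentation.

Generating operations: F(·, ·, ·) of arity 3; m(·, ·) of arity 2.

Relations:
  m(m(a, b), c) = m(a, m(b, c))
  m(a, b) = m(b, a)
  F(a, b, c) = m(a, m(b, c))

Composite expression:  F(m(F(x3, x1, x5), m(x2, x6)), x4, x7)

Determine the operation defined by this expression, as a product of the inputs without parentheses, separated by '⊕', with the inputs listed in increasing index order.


With F associative and commutative, the x-input set is all that matters.
F(x3, x1, x5) collapses to x3 ⊕ x1 ⊕ x5
m(x2, x6) collapses to x2 ⊕ x6
m(F(x3, x1, x5), m(x2, x6)) collapses to x3 ⊕ x1 ⊕ x5 ⊕ x2 ⊕ x6
F(m(F(x3, x1, x5), m(x2, x6)), x4, x7) collapses to x3 ⊕ x1 ⊕ x5 ⊕ x2 ⊕ x6 ⊕ x4 ⊕ x7
putting the inputs in ascending order: x1 ⊕ x2 ⊕ x3 ⊕ x4 ⊕ x5 ⊕ x6 ⊕ x7

x1 ⊕ x2 ⊕ x3 ⊕ x4 ⊕ x5 ⊕ x6 ⊕ x7


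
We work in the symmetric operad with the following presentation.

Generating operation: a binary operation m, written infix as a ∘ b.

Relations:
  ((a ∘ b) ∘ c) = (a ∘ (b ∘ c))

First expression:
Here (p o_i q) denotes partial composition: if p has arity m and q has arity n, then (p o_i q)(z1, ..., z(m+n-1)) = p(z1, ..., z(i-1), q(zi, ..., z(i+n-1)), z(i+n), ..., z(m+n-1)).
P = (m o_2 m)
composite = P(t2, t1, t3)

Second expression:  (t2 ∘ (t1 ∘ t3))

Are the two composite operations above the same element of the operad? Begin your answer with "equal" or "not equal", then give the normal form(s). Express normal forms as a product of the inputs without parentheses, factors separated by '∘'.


equal; both compose to t2 ∘ t1 ∘ t3


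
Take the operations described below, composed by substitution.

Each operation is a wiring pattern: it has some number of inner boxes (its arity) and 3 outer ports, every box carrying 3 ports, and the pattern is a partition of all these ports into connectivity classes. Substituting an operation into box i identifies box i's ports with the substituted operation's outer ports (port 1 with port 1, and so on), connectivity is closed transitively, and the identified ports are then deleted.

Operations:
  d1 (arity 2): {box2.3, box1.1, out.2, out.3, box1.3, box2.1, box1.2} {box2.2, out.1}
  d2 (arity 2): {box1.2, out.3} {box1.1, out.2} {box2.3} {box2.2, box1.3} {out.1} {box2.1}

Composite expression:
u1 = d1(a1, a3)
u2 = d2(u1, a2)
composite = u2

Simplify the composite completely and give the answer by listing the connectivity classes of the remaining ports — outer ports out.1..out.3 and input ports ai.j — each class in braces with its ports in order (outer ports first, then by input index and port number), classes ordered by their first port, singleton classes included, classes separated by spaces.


{out.1} {out.2, a3.2} {out.3, a1.1, a1.2, a1.3, a2.2, a3.1, a3.3} {a2.1} {a2.3}


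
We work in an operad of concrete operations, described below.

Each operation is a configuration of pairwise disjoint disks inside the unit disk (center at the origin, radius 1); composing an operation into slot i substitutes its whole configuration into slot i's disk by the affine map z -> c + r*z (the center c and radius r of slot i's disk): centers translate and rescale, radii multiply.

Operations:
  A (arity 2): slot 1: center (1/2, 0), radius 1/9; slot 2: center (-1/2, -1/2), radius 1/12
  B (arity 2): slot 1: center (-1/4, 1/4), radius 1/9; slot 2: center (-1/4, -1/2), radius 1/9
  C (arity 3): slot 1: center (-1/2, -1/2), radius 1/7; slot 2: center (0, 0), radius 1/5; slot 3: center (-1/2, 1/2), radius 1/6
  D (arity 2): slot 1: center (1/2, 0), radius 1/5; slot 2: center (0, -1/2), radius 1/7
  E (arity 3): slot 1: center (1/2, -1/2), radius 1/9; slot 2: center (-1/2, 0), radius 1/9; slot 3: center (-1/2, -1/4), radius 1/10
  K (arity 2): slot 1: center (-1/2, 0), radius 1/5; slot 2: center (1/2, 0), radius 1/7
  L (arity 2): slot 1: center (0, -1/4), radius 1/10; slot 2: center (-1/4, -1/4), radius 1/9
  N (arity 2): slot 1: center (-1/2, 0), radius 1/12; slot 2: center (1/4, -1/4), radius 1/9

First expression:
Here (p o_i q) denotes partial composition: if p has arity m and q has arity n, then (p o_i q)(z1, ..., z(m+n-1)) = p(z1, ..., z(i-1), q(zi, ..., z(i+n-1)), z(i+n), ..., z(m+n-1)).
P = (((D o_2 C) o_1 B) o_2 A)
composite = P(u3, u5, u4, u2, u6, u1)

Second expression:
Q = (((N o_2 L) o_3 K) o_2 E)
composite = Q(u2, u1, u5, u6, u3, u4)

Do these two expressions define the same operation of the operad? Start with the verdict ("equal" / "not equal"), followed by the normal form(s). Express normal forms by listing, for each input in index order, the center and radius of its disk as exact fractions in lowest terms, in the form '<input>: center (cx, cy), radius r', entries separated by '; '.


not equal — first u1: center (-1/14, -3/7), radius 1/42; u2: center (-1/14, -4/7), radius 1/49; u3: center (9/20, 1/20), radius 1/45; u4: center (79/180, -1/9), radius 1/540; u5: center (83/180, -1/10), radius 1/405; u6: center (0, -1/2), radius 1/35, second u1: center (23/90, -17/60), radius 1/810; u2: center (-1/2, 0), radius 1/12; u3: center (35/162, -5/18), radius 1/405; u4: center (37/162, -5/18), radius 1/567; u5: center (11/45, -5/18), radius 1/810; u6: center (11/45, -101/360), radius 1/900

The first expression, normalized: u1: center (-1/14, -3/7), radius 1/42; u2: center (-1/14, -4/7), radius 1/49; u3: center (9/20, 1/20), radius 1/45; u4: center (79/180, -1/9), radius 1/540; u5: center (83/180, -1/10), radius 1/405; u6: center (0, -1/2), radius 1/35
The second expression, normalized: u1: center (23/90, -17/60), radius 1/810; u2: center (-1/2, 0), radius 1/12; u3: center (35/162, -5/18), radius 1/405; u4: center (37/162, -5/18), radius 1/567; u5: center (11/45, -5/18), radius 1/810; u6: center (11/45, -101/360), radius 1/900
Different reductions; not equal.


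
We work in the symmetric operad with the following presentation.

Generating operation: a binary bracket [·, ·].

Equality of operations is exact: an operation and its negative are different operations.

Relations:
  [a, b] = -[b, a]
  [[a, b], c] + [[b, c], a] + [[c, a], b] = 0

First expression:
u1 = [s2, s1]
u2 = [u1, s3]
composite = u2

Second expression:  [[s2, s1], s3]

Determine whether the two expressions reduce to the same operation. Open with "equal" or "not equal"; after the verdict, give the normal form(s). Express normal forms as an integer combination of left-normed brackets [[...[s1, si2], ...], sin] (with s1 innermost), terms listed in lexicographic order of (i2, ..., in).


equal; the common form is -[[s1, s2], s3]

The first expression reduces to -[[s1, s2], s3]
The second expression reduces to -[[s1, s2], s3]
Identical normal forms: equal.


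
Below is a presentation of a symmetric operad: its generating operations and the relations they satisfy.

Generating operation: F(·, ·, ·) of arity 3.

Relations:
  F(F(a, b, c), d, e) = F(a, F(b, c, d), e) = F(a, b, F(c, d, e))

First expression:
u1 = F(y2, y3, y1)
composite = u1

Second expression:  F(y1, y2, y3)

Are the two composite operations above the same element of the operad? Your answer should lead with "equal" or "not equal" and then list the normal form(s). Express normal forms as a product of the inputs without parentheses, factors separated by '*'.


The first expression, normalized: y2 * y3 * y1
The second expression, normalized: y1 * y2 * y3
The normal forms differ: not equal.

not equal — first y2 * y3 * y1, second y1 * y2 * y3


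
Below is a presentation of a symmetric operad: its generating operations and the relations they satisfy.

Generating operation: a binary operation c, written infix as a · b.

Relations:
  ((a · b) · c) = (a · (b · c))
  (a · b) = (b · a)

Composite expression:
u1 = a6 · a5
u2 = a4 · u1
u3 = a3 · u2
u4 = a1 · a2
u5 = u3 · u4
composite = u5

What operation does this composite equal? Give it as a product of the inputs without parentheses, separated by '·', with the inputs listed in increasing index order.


a1 · a2 · a3 · a4 · a5 · a6

Any arrangement under c is one operation, so sort the a-inputs.
(a6 · a5) unparenthesizes to a6 · a5
(a4 · (a6 · a5)) unparenthesizes to a4 · a6 · a5
(a3 · (a4 · (a6 · a5))) unparenthesizes to a3 · a4 · a6 · a5
(a1 · a2) unparenthesizes to a1 · a2
((a3 · (a4 · (a6 · a5))) · (a1 · a2)) unparenthesizes to a3 · a4 · a6 · a5 · a1 · a2
reordering the factors by index: a1 · a2 · a3 · a4 · a5 · a6


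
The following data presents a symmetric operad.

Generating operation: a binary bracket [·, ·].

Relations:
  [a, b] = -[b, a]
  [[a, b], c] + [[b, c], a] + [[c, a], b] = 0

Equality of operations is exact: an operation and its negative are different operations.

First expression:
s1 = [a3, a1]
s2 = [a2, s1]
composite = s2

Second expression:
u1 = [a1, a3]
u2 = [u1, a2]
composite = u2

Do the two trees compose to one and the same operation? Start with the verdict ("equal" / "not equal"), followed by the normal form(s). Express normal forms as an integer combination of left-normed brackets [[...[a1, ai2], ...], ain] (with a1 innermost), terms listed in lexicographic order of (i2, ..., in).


equal; the common form is [[a1, a3], a2]

The first composite normalizes to [[a1, a3], a2]
The second composite normalizes to [[a1, a3], a2]
Identical normal forms: equal.


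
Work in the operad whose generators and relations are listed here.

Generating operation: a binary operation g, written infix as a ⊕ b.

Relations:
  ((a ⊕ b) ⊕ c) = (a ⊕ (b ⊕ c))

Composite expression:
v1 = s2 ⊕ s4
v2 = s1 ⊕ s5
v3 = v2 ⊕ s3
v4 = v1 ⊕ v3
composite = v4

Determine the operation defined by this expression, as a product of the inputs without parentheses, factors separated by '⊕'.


s2 ⊕ s4 ⊕ s1 ⊕ s5 ⊕ s3

Every regrouping of g is equal, so read the s-inputs in written order.
(s2 ⊕ s4) linearizes to s2 ⊕ s4
(s1 ⊕ s5) linearizes to s1 ⊕ s5
((s1 ⊕ s5) ⊕ s3) linearizes to s1 ⊕ s5 ⊕ s3
((s2 ⊕ s4) ⊕ ((s1 ⊕ s5) ⊕ s3)) linearizes to s2 ⊕ s4 ⊕ s1 ⊕ s5 ⊕ s3


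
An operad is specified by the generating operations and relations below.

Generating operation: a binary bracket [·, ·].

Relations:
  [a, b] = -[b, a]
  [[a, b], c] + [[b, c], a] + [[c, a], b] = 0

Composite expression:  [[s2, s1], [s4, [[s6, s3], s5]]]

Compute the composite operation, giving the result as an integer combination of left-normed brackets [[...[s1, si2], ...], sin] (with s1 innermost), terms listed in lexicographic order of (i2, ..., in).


-[[[[[s1, s2], s3], s6], s5], s4] + [[[[[s1, s2], s4], s3], s6], s5] - [[[[[s1, s2], s4], s5], s3], s6] + [[[[[s1, s2], s4], s5], s6], s3] - [[[[[s1, s2], s4], s6], s3], s5] + [[[[[s1, s2], s5], s3], s6], s4] - [[[[[s1, s2], s5], s6], s3], s4] + [[[[[s1, s2], s6], s3], s5], s4]

Expand each bracket as ab - ba; the s1-initial words give the coefficients.
Composite bracket: [[s2, s1], [s4, [[s6, s3], s5]]]
Expanding via [a, b] = ab - ba: 32 signed words (2^5 = 32).
The s1-initial words carry the normal form:
  from s1s2s3s6s5s4, sign -1: term -[[[[[s1, s2], s3], s6], s5], s4]
  from s1s2s4s3s6s5, sign +1: term +[[[[[s1, s2], s4], s3], s6], s5]
  from s1s2s4s5s3s6, sign -1: term -[[[[[s1, s2], s4], s5], s3], s6]
  from s1s2s4s5s6s3, sign +1: term +[[[[[s1, s2], s4], s5], s6], s3]
  from s1s2s4s6s3s5, sign -1: term -[[[[[s1, s2], s4], s6], s3], s5]
  from s1s2s5s3s6s4, sign +1: term +[[[[[s1, s2], s5], s3], s6], s4]
  from s1s2s5s6s3s4, sign -1: term -[[[[[s1, s2], s5], s6], s3], s4]
  from s1s2s6s3s5s4, sign +1: term +[[[[[s1, s2], s6], s3], s5], s4]


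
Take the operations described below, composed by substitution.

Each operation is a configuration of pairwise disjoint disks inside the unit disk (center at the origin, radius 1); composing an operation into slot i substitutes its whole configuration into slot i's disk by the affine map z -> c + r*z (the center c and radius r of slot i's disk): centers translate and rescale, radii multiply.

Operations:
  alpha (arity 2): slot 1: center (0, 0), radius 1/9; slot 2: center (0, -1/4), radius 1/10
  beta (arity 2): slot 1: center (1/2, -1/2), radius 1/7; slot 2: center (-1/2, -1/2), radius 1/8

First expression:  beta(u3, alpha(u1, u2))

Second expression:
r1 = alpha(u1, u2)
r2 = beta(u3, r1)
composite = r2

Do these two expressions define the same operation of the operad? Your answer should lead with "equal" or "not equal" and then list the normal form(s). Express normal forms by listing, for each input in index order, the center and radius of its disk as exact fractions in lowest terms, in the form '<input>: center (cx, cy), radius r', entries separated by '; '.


equal; both compose to u1: center (-1/2, -1/2), radius 1/72; u2: center (-1/2, -17/32), radius 1/80; u3: center (1/2, -1/2), radius 1/7


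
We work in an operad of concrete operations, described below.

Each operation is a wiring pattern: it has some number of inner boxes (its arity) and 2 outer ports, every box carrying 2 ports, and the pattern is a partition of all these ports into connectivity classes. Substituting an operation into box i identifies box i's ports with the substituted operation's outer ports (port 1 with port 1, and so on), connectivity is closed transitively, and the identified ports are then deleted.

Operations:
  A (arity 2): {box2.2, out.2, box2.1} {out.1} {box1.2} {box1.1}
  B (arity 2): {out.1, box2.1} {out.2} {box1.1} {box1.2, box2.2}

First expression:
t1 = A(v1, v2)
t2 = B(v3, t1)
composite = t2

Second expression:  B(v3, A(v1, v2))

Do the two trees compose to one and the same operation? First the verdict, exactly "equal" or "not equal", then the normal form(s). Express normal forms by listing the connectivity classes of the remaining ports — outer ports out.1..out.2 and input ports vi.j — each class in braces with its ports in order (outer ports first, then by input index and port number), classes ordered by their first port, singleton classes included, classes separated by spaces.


equal; the common form is {out.1} {out.2} {v1.1} {v1.2} {v2.1, v2.2, v3.2} {v3.1}


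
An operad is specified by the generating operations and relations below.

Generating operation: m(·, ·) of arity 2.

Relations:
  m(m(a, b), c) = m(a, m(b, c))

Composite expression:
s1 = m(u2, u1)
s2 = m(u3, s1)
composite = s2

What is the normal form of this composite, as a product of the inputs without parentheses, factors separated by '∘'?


u3 ∘ u2 ∘ u1

Associativity of m dissolves the nesting; only the u-input order survives.
m(u2, u1) linearizes to u2 ∘ u1
m(u3, m(u2, u1)) linearizes to u3 ∘ u2 ∘ u1


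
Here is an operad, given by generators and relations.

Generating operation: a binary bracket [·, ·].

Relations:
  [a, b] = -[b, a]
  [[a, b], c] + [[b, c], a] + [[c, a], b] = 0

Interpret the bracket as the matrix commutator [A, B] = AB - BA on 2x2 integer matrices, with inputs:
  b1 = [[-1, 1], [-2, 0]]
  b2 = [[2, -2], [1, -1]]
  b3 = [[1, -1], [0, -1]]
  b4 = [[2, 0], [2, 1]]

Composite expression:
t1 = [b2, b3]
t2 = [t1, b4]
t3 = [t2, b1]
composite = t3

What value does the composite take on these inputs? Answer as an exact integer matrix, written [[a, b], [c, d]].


[[4, 3], [10, -4]]


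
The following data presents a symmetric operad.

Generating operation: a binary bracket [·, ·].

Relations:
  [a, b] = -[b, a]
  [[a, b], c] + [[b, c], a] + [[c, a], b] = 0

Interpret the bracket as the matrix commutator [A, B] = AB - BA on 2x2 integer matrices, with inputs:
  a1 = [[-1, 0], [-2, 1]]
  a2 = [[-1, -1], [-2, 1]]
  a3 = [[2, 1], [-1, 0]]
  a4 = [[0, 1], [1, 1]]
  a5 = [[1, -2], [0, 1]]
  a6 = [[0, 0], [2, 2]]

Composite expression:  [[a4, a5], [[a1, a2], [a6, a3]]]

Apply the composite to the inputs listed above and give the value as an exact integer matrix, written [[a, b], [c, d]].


[a4, a5] = [[2, 2], [0, -2]]
[a1, a2] = [[-2, 2], [0, 2]]
[a6, a3] = [[-2, -2], [2, 2]]
[[a1, a2], [a6, a3]] = [[4, 16], [8, -4]]
[[a4, a5], [[a1, a2], [a6, a3]]] = [[16, 48], [-32, -16]]

[[16, 48], [-32, -16]]


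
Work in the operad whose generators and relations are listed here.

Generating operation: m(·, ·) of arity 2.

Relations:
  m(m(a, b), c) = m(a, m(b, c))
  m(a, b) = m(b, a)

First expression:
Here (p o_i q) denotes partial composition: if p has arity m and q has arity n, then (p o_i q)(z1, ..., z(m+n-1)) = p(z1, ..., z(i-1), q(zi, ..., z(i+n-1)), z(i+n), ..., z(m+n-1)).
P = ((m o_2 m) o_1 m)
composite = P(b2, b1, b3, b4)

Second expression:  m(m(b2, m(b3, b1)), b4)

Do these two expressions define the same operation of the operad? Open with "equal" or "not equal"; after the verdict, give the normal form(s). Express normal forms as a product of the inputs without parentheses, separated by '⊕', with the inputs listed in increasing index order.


equal — both sides give b1 ⊕ b2 ⊕ b3 ⊕ b4

Reducing the first expression gives b1 ⊕ b2 ⊕ b3 ⊕ b4
Reducing the second expression gives b1 ⊕ b2 ⊕ b3 ⊕ b4
The forms coincide; equal.


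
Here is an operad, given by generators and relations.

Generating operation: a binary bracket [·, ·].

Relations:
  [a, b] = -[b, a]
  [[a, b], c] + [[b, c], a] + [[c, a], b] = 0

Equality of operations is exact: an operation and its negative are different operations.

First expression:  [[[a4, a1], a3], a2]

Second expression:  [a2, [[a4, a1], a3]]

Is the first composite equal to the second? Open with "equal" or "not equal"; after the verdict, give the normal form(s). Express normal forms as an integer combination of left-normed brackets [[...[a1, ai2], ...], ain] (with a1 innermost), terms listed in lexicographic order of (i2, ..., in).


not equal; first: -[[[a1, a4], a3], a2]; second: [[[a1, a4], a3], a2]

In normal form, the first expression is -[[[a1, a4], a3], a2]
In normal form, the second expression is [[[a1, a4], a3], a2]
Distinct normal forms: not equal.


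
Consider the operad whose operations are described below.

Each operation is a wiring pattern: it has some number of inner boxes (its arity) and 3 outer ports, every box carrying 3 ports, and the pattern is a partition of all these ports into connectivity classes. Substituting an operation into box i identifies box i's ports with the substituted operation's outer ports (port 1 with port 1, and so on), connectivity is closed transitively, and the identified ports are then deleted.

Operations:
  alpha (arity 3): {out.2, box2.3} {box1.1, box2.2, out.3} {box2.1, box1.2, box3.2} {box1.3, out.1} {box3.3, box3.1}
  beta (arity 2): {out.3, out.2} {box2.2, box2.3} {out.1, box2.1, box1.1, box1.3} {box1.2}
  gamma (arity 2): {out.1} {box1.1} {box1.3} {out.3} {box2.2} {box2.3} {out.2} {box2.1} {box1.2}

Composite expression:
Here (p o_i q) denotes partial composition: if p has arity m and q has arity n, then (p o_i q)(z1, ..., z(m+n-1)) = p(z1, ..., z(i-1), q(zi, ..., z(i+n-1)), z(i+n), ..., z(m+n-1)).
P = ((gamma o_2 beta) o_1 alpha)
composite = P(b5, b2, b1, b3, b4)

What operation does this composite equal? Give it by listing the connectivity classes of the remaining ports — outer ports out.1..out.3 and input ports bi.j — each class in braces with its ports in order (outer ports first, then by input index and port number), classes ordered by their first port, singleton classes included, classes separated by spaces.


{out.1} {out.2} {out.3} {b1.1, b1.3} {b1.2, b2.1, b5.2} {b2.2, b5.1} {b2.3} {b3.1, b3.3, b4.1} {b3.2} {b4.2, b4.3} {b5.3}

Reachability decides: close wires over gamma-identified ports.
stage alpha: inputs (b5, b2, b1), connectivity {out.1, b5.3} {out.2, b2.3} {out.3, b2.2, b5.1} {b1.1, b1.3} {b1.2, b2.1, b5.2}, out.j its boundary
stage beta: inputs (b3, b4), connectivity {out.1, b3.1, b3.3, b4.1} {out.2, out.3} {b3.2} {b4.2, b4.3}, out.j its boundary
stage gamma: inputs (b5, b2, b1, b3, b4), connectivity {out.1} {out.2} {out.3} {b1.1, b1.3} {b1.2, b2.1, b5.2} {b2.2, b5.1} {b2.3} {b3.1, b3.3, b4.1} {b3.2} {b4.2, b4.3} {b5.3}, out.j its boundary


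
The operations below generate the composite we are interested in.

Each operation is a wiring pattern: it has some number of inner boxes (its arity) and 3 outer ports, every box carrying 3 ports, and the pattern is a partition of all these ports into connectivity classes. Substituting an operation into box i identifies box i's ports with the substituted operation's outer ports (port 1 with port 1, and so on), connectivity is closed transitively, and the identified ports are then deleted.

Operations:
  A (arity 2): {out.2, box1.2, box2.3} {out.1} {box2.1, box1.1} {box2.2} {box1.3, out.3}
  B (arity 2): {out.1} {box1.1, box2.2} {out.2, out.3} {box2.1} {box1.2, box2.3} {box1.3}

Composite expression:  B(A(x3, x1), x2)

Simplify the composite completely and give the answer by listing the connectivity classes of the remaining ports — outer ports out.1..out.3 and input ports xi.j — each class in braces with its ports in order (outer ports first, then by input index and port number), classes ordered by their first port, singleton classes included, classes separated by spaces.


{out.1} {out.2, out.3} {x1.1, x3.1} {x1.2} {x1.3, x2.3, x3.2} {x2.1} {x2.2} {x3.3}

Reachability decides: close wires over B-identified ports.
A over (x3, x1) gives {out.1} {out.2, x1.3, x3.2} {out.3, x3.3} {x1.1, x3.1} {x1.2}, out.j being that stage's outer ports
B over (x3, x1, x2) gives {out.1} {out.2, out.3} {x1.1, x3.1} {x1.2} {x1.3, x2.3, x3.2} {x2.1} {x2.2} {x3.3}, out.j being that stage's outer ports


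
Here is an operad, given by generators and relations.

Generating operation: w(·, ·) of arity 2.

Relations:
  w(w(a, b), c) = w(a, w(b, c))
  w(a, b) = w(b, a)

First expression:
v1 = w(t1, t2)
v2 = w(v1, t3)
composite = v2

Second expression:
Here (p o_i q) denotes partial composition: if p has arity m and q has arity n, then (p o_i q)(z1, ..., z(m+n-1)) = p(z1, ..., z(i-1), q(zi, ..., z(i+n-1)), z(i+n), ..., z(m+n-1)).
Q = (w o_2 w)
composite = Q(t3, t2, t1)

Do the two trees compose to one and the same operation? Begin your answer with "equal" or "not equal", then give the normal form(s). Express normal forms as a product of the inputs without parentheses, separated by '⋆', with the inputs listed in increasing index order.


equal — both sides give t1 ⋆ t2 ⋆ t3

Reducing the first expression gives t1 ⋆ t2 ⋆ t3
Reducing the second expression gives t1 ⋆ t2 ⋆ t3
One common form — equal.


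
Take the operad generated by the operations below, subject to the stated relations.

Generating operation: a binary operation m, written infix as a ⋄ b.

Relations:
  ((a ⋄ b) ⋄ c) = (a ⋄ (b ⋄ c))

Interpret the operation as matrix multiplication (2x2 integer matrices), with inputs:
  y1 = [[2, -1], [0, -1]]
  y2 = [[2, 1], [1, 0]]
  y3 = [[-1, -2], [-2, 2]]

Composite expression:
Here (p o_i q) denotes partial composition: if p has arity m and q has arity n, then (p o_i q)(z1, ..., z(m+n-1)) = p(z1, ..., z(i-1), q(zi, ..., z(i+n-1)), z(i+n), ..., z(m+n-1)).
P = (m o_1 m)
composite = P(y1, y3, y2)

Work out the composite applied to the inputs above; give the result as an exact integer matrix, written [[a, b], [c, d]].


[[-6, 0], [2, 2]]

(y1 ⋄ y3) = [[0, -6], [2, -2]]
((y1 ⋄ y3) ⋄ y2) = [[-6, 0], [2, 2]]


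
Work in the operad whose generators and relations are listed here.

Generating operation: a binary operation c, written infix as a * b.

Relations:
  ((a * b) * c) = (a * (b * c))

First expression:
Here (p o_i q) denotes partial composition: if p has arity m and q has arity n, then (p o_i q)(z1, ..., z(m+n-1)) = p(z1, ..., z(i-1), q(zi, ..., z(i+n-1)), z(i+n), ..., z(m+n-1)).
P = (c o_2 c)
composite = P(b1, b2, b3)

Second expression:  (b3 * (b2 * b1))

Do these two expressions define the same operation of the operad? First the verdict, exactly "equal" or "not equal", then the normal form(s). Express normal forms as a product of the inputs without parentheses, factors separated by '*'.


not equal; first: b1 * b2 * b3; second: b3 * b2 * b1

The first expression, normalized: b1 * b2 * b3
The second expression, normalized: b3 * b2 * b1
The normal forms differ: not equal.


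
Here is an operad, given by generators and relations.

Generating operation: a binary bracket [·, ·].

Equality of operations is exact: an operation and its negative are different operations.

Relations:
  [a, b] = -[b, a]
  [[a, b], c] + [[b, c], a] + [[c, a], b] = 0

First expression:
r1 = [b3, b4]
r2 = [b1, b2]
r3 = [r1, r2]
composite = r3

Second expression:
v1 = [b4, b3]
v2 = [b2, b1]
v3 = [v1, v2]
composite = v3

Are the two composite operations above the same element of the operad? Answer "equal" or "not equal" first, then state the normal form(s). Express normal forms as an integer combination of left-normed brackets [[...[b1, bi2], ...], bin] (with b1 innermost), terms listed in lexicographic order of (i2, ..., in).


The first composite normalizes to -[[[b1, b2], b3], b4] + [[[b1, b2], b4], b3]
The second composite normalizes to -[[[b1, b2], b3], b4] + [[[b1, b2], b4], b3]
The normal forms match — equal.

equal: each reduces to -[[[b1, b2], b3], b4] + [[[b1, b2], b4], b3]


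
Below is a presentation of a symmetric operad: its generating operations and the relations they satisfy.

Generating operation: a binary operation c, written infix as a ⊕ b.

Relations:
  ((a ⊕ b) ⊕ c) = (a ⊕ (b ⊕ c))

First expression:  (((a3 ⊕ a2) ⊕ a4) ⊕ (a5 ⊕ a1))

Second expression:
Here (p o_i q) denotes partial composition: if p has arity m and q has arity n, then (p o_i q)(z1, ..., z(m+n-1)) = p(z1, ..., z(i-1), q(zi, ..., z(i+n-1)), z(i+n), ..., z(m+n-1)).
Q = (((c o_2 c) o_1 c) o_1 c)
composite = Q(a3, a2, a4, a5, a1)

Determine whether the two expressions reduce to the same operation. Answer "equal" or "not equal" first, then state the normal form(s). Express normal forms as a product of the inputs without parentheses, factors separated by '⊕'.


equal: each reduces to a3 ⊕ a2 ⊕ a4 ⊕ a5 ⊕ a1

Normal form of the first expression: a3 ⊕ a2 ⊕ a4 ⊕ a5 ⊕ a1
Normal form of the second expression: a3 ⊕ a2 ⊕ a4 ⊕ a5 ⊕ a1
One common form — equal.


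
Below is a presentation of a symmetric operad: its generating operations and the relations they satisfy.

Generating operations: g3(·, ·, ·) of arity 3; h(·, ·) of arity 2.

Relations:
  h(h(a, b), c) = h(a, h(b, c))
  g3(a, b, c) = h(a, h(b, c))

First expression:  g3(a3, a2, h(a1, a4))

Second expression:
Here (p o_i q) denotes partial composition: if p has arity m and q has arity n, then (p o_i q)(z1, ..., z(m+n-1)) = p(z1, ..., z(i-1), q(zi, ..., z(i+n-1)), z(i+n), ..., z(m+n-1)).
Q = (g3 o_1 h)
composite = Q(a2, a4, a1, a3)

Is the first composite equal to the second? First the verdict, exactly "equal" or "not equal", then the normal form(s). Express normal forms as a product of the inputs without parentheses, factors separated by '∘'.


not equal — first a3 ∘ a2 ∘ a1 ∘ a4, second a2 ∘ a4 ∘ a1 ∘ a3

The first expression, normalized: a3 ∘ a2 ∘ a1 ∘ a4
The second expression, normalized: a2 ∘ a4 ∘ a1 ∘ a3
The forms do not match — not equal.


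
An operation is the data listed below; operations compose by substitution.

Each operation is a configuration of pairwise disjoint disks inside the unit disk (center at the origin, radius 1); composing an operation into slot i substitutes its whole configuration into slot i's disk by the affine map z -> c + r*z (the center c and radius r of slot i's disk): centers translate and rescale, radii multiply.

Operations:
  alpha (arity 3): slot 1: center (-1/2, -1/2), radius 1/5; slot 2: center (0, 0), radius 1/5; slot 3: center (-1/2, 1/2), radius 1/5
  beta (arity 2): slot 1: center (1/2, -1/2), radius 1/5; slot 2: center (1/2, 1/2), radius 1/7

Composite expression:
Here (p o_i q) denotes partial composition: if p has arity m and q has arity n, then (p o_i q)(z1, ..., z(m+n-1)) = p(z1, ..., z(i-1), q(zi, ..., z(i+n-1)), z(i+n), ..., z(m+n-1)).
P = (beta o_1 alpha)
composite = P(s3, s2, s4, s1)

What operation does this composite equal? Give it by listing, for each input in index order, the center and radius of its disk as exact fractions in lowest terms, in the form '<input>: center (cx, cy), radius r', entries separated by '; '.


s1: center (1/2, 1/2), radius 1/7; s2: center (1/2, -1/2), radius 1/25; s3: center (2/5, -3/5), radius 1/25; s4: center (2/5, -2/5), radius 1/25


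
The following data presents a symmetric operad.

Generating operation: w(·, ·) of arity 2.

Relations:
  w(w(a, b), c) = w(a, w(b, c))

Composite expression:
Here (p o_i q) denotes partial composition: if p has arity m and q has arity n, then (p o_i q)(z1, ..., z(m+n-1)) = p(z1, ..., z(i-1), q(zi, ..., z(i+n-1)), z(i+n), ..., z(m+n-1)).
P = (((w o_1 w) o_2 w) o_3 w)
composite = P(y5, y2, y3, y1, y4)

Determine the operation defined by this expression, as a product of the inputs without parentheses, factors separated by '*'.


Under associativity of w, the answer is the y's in reading order.
w(y3, y1) spells out as y3 * y1
w(y2, w(y3, y1)) spells out as y2 * y3 * y1
w(y5, w(y2, w(y3, y1))) spells out as y5 * y2 * y3 * y1
w(w(y5, w(y2, w(y3, y1))), y4) spells out as y5 * y2 * y3 * y1 * y4

y5 * y2 * y3 * y1 * y4


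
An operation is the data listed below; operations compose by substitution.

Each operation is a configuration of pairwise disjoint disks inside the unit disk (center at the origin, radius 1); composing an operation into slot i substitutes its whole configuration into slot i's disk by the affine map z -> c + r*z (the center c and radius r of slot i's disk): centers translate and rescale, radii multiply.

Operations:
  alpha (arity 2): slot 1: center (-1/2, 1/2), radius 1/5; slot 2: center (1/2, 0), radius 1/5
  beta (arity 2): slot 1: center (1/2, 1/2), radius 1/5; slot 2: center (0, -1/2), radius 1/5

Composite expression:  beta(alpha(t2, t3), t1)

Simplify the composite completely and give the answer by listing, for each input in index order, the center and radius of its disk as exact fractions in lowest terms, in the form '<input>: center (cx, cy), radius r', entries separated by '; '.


Affine substitution under beta: radii multiply and t-centers shift.
input t2: composing its 2 substitution steps yields center (2/5, 3/5), radius 1/25
input t3: composing its 2 substitution steps yields center (3/5, 1/2), radius 1/25
input t1: composing its 1 substitution step yields center (0, -1/2), radius 1/5

t1: center (0, -1/2), radius 1/5; t2: center (2/5, 3/5), radius 1/25; t3: center (3/5, 1/2), radius 1/25


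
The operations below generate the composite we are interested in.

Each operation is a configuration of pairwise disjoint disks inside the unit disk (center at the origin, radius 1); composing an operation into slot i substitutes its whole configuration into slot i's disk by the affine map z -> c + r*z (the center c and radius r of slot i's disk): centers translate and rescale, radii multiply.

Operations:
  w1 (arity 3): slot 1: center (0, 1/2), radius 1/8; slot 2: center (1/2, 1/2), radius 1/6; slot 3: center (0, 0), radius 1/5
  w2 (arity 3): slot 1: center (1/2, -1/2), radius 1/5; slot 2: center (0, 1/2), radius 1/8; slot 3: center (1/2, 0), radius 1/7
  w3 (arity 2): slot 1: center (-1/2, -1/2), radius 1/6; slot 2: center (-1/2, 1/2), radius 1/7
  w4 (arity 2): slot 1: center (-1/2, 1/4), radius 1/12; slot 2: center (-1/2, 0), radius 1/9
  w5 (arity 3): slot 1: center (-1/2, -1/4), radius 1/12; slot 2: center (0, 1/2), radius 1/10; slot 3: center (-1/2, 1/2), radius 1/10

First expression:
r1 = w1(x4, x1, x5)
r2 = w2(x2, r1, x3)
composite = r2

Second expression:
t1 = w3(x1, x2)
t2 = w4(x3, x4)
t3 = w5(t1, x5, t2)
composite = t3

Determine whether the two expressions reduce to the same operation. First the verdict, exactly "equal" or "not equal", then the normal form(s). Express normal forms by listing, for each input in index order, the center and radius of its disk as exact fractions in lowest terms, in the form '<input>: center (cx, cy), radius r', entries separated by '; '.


not equal — first x1: center (1/16, 9/16), radius 1/48; x2: center (1/2, -1/2), radius 1/5; x3: center (1/2, 0), radius 1/7; x4: center (0, 9/16), radius 1/64; x5: center (0, 1/2), radius 1/40, second x1: center (-13/24, -7/24), radius 1/72; x2: center (-13/24, -5/24), radius 1/84; x3: center (-11/20, 21/40), radius 1/120; x4: center (-11/20, 1/2), radius 1/90; x5: center (0, 1/2), radius 1/10

In normal form, the first expression is x1: center (1/16, 9/16), radius 1/48; x2: center (1/2, -1/2), radius 1/5; x3: center (1/2, 0), radius 1/7; x4: center (0, 9/16), radius 1/64; x5: center (0, 1/2), radius 1/40
In normal form, the second expression is x1: center (-13/24, -7/24), radius 1/72; x2: center (-13/24, -5/24), radius 1/84; x3: center (-11/20, 21/40), radius 1/120; x4: center (-11/20, 1/2), radius 1/90; x5: center (0, 1/2), radius 1/10
The normal forms differ: not equal.


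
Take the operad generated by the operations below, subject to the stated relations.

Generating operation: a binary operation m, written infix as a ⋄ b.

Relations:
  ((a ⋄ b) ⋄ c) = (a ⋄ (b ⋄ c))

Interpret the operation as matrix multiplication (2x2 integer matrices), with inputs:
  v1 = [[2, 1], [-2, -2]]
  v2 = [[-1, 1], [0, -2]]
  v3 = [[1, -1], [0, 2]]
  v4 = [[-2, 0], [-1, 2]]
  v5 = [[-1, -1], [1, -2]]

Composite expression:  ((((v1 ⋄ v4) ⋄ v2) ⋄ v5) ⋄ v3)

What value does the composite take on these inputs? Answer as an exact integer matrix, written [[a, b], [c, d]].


(v1 ⋄ v4) = [[-5, 2], [6, -4]]
((v1 ⋄ v4) ⋄ v2) = [[5, -9], [-6, 14]]
(((v1 ⋄ v4) ⋄ v2) ⋄ v5) = [[-14, 13], [20, -22]]
((((v1 ⋄ v4) ⋄ v2) ⋄ v5) ⋄ v3) = [[-14, 40], [20, -64]]

[[-14, 40], [20, -64]]


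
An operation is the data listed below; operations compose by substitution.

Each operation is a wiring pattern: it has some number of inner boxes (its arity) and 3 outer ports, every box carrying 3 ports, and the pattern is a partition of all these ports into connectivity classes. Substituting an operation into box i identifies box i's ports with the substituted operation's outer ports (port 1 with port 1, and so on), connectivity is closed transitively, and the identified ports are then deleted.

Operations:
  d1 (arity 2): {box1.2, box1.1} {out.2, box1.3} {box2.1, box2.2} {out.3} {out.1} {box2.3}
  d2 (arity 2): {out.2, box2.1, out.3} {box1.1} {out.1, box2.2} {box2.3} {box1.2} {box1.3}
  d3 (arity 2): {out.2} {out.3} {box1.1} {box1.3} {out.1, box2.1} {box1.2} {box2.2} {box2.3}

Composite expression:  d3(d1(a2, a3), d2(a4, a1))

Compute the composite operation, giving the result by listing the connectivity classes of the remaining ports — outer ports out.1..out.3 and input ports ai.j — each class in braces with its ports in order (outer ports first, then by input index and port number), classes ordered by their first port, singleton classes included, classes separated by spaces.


{out.1, a1.2} {out.2} {out.3} {a1.1} {a1.3} {a2.1, a2.2} {a2.3} {a3.1, a3.2} {a3.3} {a4.1} {a4.2} {a4.3}

Two ports join when wires chain via d3-identified ports.
the subtree at d1 composes to {out.1} {out.2, a2.3} {out.3} {a2.1, a2.2} {a3.1, a3.2} {a3.3} on (a2, a3); out.j = own outer ports
the subtree at d2 composes to {out.1, a1.2} {out.2, out.3, a1.1} {a1.3} {a4.1} {a4.2} {a4.3} on (a4, a1); out.j = own outer ports
the subtree at d3 composes to {out.1, a1.2} {out.2} {out.3} {a1.1} {a1.3} {a2.1, a2.2} {a2.3} {a3.1, a3.2} {a3.3} {a4.1} {a4.2} {a4.3} on (a2, a3, a4, a1); out.j = own outer ports


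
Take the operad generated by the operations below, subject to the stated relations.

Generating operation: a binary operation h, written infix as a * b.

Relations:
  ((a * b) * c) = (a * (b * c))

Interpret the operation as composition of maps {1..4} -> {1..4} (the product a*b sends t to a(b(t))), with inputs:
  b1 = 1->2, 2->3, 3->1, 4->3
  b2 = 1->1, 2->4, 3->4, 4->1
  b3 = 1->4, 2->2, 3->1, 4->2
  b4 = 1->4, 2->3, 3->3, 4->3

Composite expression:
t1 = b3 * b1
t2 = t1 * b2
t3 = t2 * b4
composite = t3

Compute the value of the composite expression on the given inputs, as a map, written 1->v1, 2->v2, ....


1->2, 2->1, 3->1, 4->1

(b3 * b1) = 1->2, 2->1, 3->4, 4->1
((b3 * b1) * b2) = 1->2, 2->1, 3->1, 4->2
(((b3 * b1) * b2) * b4) = 1->2, 2->1, 3->1, 4->1


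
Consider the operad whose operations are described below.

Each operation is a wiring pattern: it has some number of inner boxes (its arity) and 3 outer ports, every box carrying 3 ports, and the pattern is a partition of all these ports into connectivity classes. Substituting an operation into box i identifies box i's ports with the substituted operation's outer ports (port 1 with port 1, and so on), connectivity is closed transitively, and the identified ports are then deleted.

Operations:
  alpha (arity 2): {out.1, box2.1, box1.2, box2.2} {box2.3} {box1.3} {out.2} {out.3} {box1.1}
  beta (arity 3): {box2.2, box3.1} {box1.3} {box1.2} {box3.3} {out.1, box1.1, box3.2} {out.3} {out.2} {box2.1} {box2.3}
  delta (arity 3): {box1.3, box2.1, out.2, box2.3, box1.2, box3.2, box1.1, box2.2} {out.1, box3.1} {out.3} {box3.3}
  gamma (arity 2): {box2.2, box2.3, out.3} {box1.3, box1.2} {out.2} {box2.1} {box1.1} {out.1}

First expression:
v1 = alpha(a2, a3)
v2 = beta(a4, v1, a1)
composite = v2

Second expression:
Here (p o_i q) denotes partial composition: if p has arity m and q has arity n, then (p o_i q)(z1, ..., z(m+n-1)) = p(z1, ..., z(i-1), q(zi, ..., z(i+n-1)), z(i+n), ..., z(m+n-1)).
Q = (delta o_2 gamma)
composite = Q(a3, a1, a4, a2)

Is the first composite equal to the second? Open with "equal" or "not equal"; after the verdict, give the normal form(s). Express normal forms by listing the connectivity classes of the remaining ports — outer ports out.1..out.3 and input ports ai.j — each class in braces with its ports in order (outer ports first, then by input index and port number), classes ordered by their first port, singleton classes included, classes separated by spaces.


not equal: they reduce to {out.1, a1.2, a4.1} {out.2} {out.3} {a1.1} {a1.3} {a2.1} {a2.2, a3.1, a3.2} {a2.3} {a3.3} {a4.2} {a4.3} and {out.1, a2.1} {out.2, a2.2, a3.1, a3.2, a3.3, a4.2, a4.3} {out.3} {a1.1} {a1.2, a1.3} {a2.3} {a4.1}

Normal form of the first expression: {out.1, a1.2, a4.1} {out.2} {out.3} {a1.1} {a1.3} {a2.1} {a2.2, a3.1, a3.2} {a2.3} {a3.3} {a4.2} {a4.3}
Normal form of the second expression: {out.1, a2.1} {out.2, a2.2, a3.1, a3.2, a3.3, a4.2, a4.3} {out.3} {a1.1} {a1.2, a1.3} {a2.3} {a4.1}
No match — not equal.
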